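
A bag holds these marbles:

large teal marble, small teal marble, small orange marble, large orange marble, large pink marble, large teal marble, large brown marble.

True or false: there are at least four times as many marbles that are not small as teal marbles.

False

|marbles that are not small| = 5.
|teal marbles| = 3.
The claim requires 5 ≥ 4 × 3 = 12, which does not hold.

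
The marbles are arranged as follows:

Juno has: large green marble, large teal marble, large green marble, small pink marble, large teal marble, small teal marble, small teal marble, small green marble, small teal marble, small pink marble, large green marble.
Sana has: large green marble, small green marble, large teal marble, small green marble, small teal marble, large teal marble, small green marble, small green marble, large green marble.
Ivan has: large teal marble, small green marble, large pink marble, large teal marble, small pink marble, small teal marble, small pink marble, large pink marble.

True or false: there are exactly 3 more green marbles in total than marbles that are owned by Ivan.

There are 11 green marbles.
Count of marbles owned by Ivan: 8.
The claim requires 11 − 8 (= 3) to equal 3, which holds.

True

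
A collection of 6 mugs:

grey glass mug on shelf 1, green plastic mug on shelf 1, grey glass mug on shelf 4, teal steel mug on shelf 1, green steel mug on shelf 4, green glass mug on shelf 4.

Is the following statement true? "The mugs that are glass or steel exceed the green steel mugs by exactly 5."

There are 5 mugs that are glass or steel.
There is 1 green steel mug.
The claim requires 5 − 1 (= 4) to equal 5, which does not hold.

False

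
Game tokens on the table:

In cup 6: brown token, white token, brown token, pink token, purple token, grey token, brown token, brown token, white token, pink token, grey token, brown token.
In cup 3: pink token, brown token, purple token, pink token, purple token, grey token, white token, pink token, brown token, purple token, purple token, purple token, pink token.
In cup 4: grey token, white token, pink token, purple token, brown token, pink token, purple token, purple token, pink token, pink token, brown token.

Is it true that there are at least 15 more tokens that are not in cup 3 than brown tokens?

tokens that are not in cup 3: 23.
brown tokens: 9.
The claim requires 23 − 9 = 14 ≥ 15, which does not hold.

False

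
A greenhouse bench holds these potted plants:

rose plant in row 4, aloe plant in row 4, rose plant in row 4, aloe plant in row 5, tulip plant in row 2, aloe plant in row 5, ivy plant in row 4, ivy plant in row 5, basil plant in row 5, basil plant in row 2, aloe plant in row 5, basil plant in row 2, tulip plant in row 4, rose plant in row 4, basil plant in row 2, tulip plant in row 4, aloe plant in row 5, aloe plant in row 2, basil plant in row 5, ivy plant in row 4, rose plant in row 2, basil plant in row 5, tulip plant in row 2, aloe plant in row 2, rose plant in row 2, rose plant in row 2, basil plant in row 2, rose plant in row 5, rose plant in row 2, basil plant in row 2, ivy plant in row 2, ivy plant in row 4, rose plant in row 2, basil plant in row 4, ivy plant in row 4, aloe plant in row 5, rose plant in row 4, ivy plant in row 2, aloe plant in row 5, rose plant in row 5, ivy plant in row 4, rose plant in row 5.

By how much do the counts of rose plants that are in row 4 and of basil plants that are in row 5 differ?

rose plants in row 4: 4. basil plants in row 5: 3.
|4 − 3| = 4 − 3 = 1.

1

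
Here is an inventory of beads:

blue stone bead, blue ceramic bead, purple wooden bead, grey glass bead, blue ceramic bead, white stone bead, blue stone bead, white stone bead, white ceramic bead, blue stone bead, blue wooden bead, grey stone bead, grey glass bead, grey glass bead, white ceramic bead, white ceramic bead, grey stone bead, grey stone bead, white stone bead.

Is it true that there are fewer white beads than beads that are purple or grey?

True

|white beads| = 6.
|beads that are purple or grey| = 7.
The claim requires 6 < 7, which holds.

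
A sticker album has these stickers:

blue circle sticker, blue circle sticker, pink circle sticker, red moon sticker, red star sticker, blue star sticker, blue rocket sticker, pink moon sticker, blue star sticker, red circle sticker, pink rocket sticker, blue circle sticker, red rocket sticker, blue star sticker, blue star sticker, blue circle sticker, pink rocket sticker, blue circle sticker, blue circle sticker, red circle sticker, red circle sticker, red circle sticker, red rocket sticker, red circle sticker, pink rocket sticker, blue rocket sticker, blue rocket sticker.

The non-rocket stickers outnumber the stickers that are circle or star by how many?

2

non-rocket stickers: 19.
stickers that are circle or star: 17.
19 − 17 = 2.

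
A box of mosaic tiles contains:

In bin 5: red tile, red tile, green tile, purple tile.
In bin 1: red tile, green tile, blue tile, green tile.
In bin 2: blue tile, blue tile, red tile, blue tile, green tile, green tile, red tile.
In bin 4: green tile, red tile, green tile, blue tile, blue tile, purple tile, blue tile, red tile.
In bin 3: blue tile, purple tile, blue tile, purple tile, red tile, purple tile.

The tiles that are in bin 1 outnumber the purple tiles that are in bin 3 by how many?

tiles in bin 1: 4.
purple tiles in bin 3: 3.
4 − 3 = 1.

1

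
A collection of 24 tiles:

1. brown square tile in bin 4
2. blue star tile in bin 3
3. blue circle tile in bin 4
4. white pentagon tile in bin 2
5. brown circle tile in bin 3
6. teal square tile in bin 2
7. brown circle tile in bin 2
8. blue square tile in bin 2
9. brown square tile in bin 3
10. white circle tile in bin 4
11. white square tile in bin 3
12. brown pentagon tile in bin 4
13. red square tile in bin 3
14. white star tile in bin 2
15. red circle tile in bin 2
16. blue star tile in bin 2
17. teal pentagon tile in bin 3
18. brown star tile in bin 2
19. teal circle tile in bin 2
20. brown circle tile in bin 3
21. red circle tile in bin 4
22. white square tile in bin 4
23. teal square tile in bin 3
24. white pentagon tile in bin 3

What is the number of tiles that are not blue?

Total tiles: 24; with the excluded value: 4; remaining 24 − 4 = 20.

20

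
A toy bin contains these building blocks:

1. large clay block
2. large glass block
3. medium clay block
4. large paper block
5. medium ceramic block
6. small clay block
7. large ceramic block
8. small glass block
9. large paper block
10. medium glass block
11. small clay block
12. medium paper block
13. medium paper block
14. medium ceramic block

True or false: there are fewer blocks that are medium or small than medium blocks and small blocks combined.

|blocks that are medium or small| = 9.
medium blocks: 6; small blocks: 3; combined: 6 + 3 = 9.
The claim requires 9 < 9, which does not hold.

False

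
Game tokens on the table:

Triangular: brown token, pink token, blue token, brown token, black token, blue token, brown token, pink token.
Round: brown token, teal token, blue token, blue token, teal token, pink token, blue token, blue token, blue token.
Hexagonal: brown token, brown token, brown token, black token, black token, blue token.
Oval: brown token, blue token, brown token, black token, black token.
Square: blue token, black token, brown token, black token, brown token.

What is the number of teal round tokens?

2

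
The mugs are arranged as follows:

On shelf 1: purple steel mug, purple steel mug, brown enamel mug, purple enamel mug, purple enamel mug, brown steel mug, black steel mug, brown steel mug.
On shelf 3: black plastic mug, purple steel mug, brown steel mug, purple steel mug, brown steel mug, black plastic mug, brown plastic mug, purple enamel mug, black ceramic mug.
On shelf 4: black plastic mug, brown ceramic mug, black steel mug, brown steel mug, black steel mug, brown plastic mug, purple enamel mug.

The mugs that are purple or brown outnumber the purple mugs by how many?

9

mugs that are purple or brown: 17.
purple mugs: 8.
17 − 8 = 9.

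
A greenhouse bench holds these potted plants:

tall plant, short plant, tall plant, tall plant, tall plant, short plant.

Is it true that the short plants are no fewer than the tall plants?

short plants: 2.
tall plants: 4.
The claim requires 2 ≥ 4, which does not hold.

False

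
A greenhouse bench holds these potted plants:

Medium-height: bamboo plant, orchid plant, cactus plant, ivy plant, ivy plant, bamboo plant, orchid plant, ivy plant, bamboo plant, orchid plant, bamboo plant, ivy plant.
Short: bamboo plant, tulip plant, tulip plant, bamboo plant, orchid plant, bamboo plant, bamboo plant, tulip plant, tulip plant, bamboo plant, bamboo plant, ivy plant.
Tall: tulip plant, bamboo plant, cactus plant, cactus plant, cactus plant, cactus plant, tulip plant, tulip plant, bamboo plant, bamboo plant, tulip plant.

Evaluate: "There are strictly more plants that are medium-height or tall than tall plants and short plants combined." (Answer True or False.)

False

|plants that are medium-height or tall| = 23.
tall plants: 11; short plants: 12; combined: 11 + 12 = 23.
The claim requires 23 > 23, which does not hold.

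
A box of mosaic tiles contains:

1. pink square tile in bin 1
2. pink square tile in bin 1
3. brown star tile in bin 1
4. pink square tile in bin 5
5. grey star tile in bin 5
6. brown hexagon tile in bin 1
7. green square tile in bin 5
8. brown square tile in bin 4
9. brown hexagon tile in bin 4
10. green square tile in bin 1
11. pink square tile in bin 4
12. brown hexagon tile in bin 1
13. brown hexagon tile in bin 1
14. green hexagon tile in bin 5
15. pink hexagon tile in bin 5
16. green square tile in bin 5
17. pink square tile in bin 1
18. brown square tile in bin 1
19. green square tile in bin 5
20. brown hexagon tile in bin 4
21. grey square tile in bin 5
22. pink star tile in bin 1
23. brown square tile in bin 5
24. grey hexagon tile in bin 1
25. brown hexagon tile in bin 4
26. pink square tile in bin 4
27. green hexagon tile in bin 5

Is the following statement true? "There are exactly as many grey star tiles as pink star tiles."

True

There is 1 grey star tile.
There is 1 pink star tile.
The claim requires 1 = 1, which holds.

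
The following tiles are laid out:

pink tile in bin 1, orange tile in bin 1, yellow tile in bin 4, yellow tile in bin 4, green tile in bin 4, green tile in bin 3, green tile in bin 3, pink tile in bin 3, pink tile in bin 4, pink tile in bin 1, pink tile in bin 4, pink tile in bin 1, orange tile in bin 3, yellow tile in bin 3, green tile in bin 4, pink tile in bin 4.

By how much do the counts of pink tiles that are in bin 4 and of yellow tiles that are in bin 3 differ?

pink tiles in bin 4: 3. yellow tiles in bin 3: 1.
|3 − 1| = 3 − 1 = 2.

2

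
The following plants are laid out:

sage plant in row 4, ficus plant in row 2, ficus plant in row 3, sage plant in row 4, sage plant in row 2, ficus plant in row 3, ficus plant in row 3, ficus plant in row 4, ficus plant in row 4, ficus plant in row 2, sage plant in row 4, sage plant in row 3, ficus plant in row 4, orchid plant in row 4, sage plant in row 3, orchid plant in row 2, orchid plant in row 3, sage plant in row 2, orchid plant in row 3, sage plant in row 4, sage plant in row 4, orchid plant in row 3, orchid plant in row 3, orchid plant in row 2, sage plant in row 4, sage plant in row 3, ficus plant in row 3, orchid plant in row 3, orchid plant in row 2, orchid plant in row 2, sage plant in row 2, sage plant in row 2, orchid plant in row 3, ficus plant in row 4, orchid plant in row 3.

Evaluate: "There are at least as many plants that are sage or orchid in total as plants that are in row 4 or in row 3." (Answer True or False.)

True

plants that are sage or orchid: 25.
plants in row 4 or in row 3: 25.
The claim requires 25 ≥ 25, which holds.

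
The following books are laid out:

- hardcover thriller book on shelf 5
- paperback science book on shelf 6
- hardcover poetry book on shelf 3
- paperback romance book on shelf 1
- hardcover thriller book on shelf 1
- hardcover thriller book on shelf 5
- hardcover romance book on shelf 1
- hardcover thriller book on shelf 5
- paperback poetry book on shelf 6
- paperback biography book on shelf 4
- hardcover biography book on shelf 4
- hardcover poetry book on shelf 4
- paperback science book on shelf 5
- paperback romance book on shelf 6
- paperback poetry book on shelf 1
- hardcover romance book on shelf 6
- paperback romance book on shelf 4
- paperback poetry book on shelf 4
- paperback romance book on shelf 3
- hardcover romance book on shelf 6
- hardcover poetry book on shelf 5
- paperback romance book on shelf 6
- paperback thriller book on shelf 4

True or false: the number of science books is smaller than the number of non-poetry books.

science books: 2.
non-poetry books: 17.
The claim requires 2 < 17, which holds.

True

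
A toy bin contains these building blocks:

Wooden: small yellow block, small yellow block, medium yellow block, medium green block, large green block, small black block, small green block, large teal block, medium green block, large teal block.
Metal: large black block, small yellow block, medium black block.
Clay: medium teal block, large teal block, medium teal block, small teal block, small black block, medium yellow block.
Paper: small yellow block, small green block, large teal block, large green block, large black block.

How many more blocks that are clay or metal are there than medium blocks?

blocks that are clay or metal: 9.
medium blocks: 7.
9 − 7 = 2.

2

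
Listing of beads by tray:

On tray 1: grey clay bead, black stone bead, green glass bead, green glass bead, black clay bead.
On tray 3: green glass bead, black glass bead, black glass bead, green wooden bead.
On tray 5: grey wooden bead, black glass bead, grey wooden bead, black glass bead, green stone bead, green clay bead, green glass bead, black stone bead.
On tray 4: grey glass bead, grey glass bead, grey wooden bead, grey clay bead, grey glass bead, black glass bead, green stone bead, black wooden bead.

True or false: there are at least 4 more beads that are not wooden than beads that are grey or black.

False

There are 20 beads that are not wooden.
There are 17 beads that are grey or black.
The claim requires 20 − 17 = 3 ≥ 4, which does not hold.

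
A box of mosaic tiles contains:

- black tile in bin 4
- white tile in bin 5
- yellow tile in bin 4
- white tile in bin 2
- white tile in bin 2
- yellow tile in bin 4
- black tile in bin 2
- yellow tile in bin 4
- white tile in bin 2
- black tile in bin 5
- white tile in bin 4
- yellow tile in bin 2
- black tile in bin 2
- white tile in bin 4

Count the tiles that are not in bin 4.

Total tiles: 14; with the excluded value: 6; remaining 14 − 6 = 8.

8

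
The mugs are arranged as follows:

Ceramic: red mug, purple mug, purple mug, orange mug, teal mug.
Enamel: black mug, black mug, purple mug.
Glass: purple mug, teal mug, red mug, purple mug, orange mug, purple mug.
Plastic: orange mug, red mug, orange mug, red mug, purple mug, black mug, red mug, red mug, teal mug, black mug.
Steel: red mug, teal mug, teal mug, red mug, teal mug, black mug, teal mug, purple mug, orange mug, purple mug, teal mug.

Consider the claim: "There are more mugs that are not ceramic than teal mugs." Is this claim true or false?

mugs that are not ceramic: 30.
teal mugs: 8.
The claim requires 30 > 8, which holds.

True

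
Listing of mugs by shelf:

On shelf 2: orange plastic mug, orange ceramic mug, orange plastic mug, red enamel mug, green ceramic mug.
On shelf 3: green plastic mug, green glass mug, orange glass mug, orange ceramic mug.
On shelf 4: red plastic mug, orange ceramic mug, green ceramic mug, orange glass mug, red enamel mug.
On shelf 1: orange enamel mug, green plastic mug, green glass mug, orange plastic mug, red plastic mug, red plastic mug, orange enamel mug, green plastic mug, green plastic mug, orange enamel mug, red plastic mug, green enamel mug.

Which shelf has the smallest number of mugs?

shelf 3

Counts by shelf: shelf 1→12, shelf 2→5, shelf 4→5, shelf 3→4.
The minimum is 4, held uniquely by shelf 3.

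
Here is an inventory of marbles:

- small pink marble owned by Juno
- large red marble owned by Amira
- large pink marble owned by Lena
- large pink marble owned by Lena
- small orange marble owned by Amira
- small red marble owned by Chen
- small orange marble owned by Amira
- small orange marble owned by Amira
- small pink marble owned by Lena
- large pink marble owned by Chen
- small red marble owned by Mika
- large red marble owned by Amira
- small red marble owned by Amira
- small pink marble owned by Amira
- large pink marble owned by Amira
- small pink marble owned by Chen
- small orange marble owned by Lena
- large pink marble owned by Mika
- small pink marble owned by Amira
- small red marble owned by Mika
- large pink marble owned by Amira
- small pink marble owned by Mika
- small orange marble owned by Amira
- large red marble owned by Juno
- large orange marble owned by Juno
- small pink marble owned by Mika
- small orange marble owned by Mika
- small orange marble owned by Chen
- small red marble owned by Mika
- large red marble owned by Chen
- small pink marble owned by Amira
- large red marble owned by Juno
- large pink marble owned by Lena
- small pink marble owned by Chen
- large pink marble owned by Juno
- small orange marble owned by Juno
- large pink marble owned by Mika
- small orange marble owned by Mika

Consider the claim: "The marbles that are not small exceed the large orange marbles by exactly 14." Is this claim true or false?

True

There are 15 marbles that are not small.
There is 1 large orange marble.
The claim requires 15 − 1 (= 14) to equal 14, which holds.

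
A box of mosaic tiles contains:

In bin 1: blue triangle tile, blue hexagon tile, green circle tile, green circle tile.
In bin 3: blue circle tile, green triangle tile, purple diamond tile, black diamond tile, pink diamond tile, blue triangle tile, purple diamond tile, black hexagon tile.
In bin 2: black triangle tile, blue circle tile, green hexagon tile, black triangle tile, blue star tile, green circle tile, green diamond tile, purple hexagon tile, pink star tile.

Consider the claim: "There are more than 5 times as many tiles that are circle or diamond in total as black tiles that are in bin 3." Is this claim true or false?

tiles that are circle or diamond: 10.
black tiles in bin 3: 2.
The claim requires 10 > 5 × 2 = 10, which does not hold.

False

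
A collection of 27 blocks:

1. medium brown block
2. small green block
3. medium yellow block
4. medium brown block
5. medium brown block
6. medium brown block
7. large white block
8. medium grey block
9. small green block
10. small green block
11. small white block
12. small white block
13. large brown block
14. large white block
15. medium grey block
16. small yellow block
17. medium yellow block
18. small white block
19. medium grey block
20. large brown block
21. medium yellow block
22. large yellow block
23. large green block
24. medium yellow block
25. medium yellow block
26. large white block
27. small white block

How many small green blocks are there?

3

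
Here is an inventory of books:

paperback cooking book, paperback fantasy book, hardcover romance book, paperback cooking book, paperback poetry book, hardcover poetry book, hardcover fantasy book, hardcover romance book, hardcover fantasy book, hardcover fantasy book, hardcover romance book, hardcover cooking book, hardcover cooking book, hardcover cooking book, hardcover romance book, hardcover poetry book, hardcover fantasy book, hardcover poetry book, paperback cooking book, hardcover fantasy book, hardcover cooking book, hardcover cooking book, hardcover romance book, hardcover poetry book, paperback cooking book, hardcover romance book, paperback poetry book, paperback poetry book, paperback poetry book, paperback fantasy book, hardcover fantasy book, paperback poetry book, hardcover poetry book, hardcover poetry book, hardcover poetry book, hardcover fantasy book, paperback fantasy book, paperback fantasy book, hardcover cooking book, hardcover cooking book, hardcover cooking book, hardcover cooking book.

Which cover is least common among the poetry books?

paperback

Counts by cover (restricted to poetry books): hardcover 7, paperback 5.
The minimum is 5, held uniquely by paperback.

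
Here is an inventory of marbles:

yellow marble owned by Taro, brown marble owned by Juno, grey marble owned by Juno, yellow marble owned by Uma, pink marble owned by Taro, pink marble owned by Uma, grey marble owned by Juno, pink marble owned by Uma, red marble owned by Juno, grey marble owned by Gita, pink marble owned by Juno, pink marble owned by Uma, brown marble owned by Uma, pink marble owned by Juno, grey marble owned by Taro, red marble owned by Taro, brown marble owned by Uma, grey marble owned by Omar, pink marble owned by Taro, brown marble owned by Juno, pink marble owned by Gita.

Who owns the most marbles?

Counts by owner: Juno→7, Uma→6, Taro→5, Gita→2, Omar→1.
The maximum is 7, held uniquely by Juno.

Juno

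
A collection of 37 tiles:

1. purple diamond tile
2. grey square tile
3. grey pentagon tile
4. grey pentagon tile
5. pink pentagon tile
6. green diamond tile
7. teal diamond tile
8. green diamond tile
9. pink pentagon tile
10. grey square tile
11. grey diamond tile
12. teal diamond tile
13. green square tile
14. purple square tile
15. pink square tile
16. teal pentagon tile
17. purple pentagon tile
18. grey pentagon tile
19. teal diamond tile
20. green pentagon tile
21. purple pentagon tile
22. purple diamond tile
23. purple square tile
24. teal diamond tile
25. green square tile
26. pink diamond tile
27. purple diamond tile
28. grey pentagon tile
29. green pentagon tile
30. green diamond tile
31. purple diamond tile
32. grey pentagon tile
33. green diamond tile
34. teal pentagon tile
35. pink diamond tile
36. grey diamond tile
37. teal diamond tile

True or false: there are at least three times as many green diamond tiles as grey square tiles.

False

green diamond tiles: 4.
grey square tiles: 2.
The claim requires 4 ≥ 3 × 2 = 6, which does not hold.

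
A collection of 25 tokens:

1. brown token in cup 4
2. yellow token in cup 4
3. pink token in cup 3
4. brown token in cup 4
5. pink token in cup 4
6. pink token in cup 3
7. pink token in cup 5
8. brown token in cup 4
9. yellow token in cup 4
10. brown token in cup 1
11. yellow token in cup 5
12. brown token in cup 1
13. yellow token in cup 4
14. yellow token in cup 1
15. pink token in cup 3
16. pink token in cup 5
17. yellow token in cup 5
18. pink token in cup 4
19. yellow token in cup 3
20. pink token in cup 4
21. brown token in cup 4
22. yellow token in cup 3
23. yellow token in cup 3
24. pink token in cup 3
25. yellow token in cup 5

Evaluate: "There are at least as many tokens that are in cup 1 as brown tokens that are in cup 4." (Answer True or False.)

False

There are 3 tokens in cup 1.
There are 4 brown tokens in cup 4.
The claim requires 3 ≥ 4, which does not hold.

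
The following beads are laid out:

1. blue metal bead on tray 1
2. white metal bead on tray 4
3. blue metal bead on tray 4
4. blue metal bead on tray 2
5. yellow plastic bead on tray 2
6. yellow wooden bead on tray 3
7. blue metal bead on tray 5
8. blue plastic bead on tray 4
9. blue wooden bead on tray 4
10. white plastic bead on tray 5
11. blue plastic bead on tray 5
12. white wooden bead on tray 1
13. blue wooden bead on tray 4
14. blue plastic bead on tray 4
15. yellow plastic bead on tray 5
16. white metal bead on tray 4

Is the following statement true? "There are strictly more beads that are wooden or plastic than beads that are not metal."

False

beads that are wooden or plastic: 10.
beads that are not metal: 10.
The claim requires 10 > 10, which does not hold.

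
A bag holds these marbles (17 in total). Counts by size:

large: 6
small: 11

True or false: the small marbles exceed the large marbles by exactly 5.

True

small marbles: 11.
large marbles: 6.
The claim requires 11 − 6 (= 5) to equal 5, which holds.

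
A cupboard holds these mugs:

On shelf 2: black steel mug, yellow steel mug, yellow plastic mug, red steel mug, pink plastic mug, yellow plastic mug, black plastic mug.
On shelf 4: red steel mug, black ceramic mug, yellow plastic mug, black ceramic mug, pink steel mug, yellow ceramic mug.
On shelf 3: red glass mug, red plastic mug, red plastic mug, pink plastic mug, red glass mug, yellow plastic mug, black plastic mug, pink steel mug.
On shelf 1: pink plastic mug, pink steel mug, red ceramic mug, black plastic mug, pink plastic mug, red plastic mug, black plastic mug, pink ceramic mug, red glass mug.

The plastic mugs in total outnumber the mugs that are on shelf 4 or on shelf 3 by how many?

plastic mugs: 15.
mugs on shelf 4 or on shelf 3: 14.
15 − 14 = 1.

1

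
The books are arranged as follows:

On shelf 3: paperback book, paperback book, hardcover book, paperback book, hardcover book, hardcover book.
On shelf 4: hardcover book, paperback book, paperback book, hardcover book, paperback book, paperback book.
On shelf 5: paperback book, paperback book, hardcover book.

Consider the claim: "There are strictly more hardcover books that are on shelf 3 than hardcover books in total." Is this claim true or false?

False

|hardcover books on shelf 3| = 3.
|hardcover books| = 6.
The claim requires 3 > 6, which does not hold.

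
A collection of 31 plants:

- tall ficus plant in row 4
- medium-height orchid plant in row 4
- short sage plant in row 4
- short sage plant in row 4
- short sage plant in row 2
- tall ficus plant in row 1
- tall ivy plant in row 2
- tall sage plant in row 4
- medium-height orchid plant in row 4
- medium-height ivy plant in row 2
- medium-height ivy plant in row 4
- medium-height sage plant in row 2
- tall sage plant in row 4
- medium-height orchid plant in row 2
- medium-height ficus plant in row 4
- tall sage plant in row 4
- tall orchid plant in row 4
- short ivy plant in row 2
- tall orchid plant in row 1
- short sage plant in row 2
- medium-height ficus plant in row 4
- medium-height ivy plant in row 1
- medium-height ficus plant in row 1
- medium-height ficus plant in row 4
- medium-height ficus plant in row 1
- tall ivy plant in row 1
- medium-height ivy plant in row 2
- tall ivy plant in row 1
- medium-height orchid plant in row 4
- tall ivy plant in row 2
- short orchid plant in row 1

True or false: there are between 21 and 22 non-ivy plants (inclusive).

True

There are 22 non-ivy plants.
The claim requires 21 ≤ 22 ≤ 22, which holds.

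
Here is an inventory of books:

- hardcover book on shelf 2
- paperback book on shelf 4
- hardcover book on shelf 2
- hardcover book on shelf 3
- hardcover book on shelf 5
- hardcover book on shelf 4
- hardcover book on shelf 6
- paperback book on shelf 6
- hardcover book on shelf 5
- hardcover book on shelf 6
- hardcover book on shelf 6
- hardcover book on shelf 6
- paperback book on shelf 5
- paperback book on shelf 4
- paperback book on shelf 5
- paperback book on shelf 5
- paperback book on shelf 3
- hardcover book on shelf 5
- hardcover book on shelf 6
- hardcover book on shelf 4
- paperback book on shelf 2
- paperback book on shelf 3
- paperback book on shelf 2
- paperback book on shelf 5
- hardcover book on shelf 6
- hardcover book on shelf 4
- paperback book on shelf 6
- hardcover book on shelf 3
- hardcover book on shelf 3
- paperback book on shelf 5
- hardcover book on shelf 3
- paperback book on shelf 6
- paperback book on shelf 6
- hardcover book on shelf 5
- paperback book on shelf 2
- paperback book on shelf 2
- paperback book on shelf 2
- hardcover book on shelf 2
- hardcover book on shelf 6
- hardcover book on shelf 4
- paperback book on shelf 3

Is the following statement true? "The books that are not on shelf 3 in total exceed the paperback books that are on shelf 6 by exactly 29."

|books that are not on shelf 3| = 34.
|paperback books on shelf 6| = 4.
The claim requires 34 − 4 (= 30) to equal 29, which does not hold.

False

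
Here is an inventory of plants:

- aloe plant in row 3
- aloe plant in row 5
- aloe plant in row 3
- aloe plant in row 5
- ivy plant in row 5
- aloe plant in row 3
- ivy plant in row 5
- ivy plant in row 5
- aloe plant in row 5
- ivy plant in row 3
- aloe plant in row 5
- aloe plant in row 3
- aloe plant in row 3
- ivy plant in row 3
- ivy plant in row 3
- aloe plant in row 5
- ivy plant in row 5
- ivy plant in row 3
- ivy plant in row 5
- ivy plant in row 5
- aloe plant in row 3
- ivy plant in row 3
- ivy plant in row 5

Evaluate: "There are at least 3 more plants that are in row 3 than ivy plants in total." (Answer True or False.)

plants in row 3: 11.
ivy plants: 12.
The claim requires 11 − 12 = -1 ≥ 3, which does not hold.

False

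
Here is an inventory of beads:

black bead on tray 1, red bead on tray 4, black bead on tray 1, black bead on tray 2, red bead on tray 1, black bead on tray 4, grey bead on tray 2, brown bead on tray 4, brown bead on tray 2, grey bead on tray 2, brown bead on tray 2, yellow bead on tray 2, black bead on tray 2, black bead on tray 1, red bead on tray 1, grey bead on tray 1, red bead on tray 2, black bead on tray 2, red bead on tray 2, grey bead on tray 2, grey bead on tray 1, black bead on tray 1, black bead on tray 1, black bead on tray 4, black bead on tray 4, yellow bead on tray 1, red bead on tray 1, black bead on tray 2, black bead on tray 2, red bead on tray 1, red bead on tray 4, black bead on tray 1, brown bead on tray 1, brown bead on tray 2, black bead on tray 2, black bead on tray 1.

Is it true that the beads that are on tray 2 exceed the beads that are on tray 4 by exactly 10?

False

beads on tray 2: 15.
beads on tray 4: 6.
The claim requires 15 − 6 (= 9) to equal 10, which does not hold.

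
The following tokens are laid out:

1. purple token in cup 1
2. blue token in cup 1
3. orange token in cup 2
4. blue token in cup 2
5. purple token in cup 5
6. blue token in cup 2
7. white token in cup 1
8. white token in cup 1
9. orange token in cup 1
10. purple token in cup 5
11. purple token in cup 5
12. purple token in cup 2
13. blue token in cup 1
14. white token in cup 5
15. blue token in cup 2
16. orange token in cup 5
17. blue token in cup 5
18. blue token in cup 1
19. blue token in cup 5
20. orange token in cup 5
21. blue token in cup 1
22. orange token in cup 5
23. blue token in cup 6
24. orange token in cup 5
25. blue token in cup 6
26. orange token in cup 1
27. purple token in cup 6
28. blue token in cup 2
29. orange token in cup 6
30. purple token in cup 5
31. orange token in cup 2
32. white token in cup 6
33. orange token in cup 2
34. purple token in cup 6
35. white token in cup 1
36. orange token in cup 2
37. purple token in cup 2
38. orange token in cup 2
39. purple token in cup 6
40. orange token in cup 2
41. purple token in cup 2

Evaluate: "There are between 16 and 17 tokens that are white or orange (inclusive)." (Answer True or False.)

tokens that are white or orange: 18.
The claim requires 16 ≤ 18 ≤ 17, which does not hold.

False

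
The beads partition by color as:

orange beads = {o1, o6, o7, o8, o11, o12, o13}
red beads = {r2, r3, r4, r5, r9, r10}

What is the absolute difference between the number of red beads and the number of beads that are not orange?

0

red beads: 6. beads that are not orange: 6.
|6 − 6| = 6 − 6 = 0.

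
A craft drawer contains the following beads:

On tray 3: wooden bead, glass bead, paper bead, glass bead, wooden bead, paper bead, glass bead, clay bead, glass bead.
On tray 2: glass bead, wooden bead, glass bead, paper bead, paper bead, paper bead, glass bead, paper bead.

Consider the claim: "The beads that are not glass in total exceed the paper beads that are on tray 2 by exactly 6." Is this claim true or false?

True

There are 10 beads that are not glass.
There are 4 paper beads on tray 2.
The claim requires 10 − 4 (= 6) to equal 6, which holds.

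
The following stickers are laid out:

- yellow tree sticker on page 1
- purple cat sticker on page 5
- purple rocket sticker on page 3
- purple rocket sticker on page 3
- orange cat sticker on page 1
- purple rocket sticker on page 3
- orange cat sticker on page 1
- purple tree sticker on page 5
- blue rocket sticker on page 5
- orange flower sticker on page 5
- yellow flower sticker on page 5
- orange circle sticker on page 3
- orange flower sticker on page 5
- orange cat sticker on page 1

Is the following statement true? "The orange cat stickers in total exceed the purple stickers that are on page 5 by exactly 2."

|orange cat stickers| = 3.
|purple stickers on page 5| = 2.
The claim requires 3 − 2 (= 1) to equal 2, which does not hold.

False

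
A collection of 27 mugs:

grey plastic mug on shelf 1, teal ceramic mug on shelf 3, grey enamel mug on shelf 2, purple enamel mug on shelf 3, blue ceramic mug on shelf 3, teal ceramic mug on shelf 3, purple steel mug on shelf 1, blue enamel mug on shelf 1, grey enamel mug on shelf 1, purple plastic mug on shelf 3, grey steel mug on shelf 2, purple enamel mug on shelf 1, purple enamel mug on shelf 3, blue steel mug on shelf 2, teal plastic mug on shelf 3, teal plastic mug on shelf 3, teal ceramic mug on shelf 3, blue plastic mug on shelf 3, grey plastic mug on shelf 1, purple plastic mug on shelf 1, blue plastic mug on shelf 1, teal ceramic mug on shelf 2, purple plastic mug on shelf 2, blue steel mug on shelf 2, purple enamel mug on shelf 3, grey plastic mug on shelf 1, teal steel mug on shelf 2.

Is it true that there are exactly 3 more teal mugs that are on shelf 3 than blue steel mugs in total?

True

teal mugs on shelf 3: 5.
blue steel mugs: 2.
The claim requires 5 − 2 (= 3) to equal 3, which holds.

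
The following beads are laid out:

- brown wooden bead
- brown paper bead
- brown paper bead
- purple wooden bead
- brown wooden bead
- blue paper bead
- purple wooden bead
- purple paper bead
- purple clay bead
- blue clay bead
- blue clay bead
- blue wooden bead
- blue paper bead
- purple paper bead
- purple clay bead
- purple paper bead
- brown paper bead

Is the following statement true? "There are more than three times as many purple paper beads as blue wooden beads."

False

There are 3 purple paper beads.
There is 1 blue wooden bead.
The claim requires 3 > 3 × 1 = 3, which does not hold.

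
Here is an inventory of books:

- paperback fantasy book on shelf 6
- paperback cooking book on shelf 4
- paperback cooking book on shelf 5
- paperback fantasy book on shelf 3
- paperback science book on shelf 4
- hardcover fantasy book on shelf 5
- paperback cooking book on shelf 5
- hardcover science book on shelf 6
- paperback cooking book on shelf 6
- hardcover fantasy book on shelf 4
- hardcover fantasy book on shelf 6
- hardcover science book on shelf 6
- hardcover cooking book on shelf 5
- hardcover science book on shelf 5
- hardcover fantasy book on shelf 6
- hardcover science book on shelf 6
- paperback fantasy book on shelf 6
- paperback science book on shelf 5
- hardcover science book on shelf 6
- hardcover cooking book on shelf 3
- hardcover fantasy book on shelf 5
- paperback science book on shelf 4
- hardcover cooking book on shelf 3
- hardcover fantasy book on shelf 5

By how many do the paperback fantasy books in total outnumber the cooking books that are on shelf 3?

1

paperback fantasy books: 3.
cooking books on shelf 3: 2.
3 − 2 = 1.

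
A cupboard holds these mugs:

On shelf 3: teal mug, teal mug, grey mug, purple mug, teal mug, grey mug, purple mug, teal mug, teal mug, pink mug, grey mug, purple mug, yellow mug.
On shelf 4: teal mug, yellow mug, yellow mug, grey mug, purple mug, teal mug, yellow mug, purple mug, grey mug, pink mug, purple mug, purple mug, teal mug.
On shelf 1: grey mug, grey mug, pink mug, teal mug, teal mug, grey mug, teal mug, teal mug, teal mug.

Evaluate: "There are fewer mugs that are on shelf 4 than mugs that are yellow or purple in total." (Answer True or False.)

|mugs on shelf 4| = 13.
|mugs that are yellow or purple| = 11.
The claim requires 13 < 11, which does not hold.

False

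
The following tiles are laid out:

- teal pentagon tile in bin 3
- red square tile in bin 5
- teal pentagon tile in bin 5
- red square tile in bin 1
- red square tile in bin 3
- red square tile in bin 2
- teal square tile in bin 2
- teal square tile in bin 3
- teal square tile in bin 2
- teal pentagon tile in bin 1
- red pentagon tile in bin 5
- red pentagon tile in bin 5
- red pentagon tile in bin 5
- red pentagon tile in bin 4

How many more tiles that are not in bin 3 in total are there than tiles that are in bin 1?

tiles that are not in bin 3: 11.
tiles in bin 1: 2.
11 − 2 = 9.

9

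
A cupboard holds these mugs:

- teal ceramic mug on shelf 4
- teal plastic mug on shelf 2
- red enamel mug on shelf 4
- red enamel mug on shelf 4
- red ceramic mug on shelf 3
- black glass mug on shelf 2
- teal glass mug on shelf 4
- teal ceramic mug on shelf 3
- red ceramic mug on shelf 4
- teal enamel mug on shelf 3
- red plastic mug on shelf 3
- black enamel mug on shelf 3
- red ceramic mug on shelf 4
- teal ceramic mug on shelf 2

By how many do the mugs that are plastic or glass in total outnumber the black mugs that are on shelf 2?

mugs that are plastic or glass: 4.
black mugs on shelf 2: 1.
4 − 1 = 3.

3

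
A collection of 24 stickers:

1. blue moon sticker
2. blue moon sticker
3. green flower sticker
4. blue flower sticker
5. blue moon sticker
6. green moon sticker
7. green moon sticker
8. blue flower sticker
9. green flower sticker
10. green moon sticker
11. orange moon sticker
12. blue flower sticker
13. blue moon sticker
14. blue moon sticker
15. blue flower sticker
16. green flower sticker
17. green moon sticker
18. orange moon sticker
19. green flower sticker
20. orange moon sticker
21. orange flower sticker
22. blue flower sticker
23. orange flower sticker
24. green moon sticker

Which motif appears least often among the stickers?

Counts by motif: moon 13, flower 11.
The minimum is 11, held uniquely by flower.

flower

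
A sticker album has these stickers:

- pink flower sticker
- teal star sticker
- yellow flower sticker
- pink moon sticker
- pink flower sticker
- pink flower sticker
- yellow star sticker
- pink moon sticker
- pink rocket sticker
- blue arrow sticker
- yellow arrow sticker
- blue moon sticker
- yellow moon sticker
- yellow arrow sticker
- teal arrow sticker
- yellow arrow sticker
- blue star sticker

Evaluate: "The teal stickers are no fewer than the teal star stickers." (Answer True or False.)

True

There are 2 teal stickers.
There is 1 teal star sticker.
The claim requires 2 ≥ 1, which holds.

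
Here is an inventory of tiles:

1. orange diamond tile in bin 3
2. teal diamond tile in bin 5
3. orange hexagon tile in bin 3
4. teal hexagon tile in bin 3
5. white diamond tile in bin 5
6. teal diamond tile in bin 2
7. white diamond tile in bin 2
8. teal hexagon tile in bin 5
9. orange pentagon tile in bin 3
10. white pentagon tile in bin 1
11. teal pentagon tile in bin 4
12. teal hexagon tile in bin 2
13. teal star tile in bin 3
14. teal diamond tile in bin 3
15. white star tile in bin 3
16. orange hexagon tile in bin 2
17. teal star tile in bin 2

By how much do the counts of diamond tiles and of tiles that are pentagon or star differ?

0

diamond tiles: 6. tiles that are pentagon or star: 6.
|6 − 6| = 6 − 6 = 0.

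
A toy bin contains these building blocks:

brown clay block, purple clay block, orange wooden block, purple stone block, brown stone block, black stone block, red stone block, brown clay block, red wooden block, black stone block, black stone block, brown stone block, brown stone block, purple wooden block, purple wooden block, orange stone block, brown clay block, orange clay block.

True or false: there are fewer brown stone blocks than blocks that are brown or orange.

True

There are 3 brown stone blocks.
There are 9 blocks that are brown or orange.
The claim requires 3 < 9, which holds.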